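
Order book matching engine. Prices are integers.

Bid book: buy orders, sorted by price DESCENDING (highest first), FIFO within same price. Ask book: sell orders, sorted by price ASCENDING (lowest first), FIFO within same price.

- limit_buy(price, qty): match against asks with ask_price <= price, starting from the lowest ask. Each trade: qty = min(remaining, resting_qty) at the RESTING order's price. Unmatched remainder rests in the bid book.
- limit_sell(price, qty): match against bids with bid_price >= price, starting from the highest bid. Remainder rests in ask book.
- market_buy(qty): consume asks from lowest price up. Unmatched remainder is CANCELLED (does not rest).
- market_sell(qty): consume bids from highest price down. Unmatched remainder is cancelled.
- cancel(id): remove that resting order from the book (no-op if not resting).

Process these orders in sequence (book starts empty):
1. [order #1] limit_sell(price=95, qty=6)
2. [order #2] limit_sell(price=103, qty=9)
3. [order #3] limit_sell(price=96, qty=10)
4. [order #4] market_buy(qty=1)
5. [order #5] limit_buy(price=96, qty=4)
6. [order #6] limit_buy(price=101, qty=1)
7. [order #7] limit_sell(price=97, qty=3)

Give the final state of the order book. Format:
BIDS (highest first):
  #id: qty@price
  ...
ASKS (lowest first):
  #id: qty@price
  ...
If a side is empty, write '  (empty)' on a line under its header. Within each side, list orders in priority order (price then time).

Answer: BIDS (highest first):
  (empty)
ASKS (lowest first):
  #3: 10@96
  #7: 3@97
  #2: 9@103

Derivation:
After op 1 [order #1] limit_sell(price=95, qty=6): fills=none; bids=[-] asks=[#1:6@95]
After op 2 [order #2] limit_sell(price=103, qty=9): fills=none; bids=[-] asks=[#1:6@95 #2:9@103]
After op 3 [order #3] limit_sell(price=96, qty=10): fills=none; bids=[-] asks=[#1:6@95 #3:10@96 #2:9@103]
After op 4 [order #4] market_buy(qty=1): fills=#4x#1:1@95; bids=[-] asks=[#1:5@95 #3:10@96 #2:9@103]
After op 5 [order #5] limit_buy(price=96, qty=4): fills=#5x#1:4@95; bids=[-] asks=[#1:1@95 #3:10@96 #2:9@103]
After op 6 [order #6] limit_buy(price=101, qty=1): fills=#6x#1:1@95; bids=[-] asks=[#3:10@96 #2:9@103]
After op 7 [order #7] limit_sell(price=97, qty=3): fills=none; bids=[-] asks=[#3:10@96 #7:3@97 #2:9@103]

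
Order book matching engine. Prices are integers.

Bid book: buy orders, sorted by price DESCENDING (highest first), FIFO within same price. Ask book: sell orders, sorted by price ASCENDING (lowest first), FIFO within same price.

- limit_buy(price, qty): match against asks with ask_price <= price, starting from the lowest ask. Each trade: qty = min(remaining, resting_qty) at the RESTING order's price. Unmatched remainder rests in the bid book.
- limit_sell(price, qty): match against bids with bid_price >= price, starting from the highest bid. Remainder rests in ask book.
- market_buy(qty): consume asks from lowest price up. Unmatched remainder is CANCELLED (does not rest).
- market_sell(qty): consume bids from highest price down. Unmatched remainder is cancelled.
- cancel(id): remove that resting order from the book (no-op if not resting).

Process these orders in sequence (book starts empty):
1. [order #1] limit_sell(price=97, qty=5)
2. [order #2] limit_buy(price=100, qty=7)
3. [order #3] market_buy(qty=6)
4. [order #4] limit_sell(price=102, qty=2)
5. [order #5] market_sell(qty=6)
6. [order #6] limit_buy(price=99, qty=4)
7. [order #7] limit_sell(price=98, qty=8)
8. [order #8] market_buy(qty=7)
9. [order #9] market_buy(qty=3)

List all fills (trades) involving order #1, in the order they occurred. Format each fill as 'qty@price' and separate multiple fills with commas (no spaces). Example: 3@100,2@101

After op 1 [order #1] limit_sell(price=97, qty=5): fills=none; bids=[-] asks=[#1:5@97]
After op 2 [order #2] limit_buy(price=100, qty=7): fills=#2x#1:5@97; bids=[#2:2@100] asks=[-]
After op 3 [order #3] market_buy(qty=6): fills=none; bids=[#2:2@100] asks=[-]
After op 4 [order #4] limit_sell(price=102, qty=2): fills=none; bids=[#2:2@100] asks=[#4:2@102]
After op 5 [order #5] market_sell(qty=6): fills=#2x#5:2@100; bids=[-] asks=[#4:2@102]
After op 6 [order #6] limit_buy(price=99, qty=4): fills=none; bids=[#6:4@99] asks=[#4:2@102]
After op 7 [order #7] limit_sell(price=98, qty=8): fills=#6x#7:4@99; bids=[-] asks=[#7:4@98 #4:2@102]
After op 8 [order #8] market_buy(qty=7): fills=#8x#7:4@98 #8x#4:2@102; bids=[-] asks=[-]
After op 9 [order #9] market_buy(qty=3): fills=none; bids=[-] asks=[-]

Answer: 5@97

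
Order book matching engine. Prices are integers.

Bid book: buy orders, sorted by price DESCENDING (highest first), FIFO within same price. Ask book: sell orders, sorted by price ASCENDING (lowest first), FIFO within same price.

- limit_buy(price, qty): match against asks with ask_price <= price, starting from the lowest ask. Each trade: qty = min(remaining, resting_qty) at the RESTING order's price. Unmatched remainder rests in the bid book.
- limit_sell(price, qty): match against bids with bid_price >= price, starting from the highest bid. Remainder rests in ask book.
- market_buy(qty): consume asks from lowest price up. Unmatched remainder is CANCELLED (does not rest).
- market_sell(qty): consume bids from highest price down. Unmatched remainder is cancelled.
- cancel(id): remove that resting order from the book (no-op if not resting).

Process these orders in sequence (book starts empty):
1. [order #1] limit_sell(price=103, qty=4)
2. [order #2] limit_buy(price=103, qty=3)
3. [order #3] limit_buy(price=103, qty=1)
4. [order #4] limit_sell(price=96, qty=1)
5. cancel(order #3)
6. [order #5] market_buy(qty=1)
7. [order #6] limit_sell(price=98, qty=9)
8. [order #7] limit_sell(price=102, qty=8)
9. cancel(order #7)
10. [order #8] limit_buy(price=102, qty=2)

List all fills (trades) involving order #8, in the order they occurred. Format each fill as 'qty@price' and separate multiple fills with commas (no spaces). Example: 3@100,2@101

After op 1 [order #1] limit_sell(price=103, qty=4): fills=none; bids=[-] asks=[#1:4@103]
After op 2 [order #2] limit_buy(price=103, qty=3): fills=#2x#1:3@103; bids=[-] asks=[#1:1@103]
After op 3 [order #3] limit_buy(price=103, qty=1): fills=#3x#1:1@103; bids=[-] asks=[-]
After op 4 [order #4] limit_sell(price=96, qty=1): fills=none; bids=[-] asks=[#4:1@96]
After op 5 cancel(order #3): fills=none; bids=[-] asks=[#4:1@96]
After op 6 [order #5] market_buy(qty=1): fills=#5x#4:1@96; bids=[-] asks=[-]
After op 7 [order #6] limit_sell(price=98, qty=9): fills=none; bids=[-] asks=[#6:9@98]
After op 8 [order #7] limit_sell(price=102, qty=8): fills=none; bids=[-] asks=[#6:9@98 #7:8@102]
After op 9 cancel(order #7): fills=none; bids=[-] asks=[#6:9@98]
After op 10 [order #8] limit_buy(price=102, qty=2): fills=#8x#6:2@98; bids=[-] asks=[#6:7@98]

Answer: 2@98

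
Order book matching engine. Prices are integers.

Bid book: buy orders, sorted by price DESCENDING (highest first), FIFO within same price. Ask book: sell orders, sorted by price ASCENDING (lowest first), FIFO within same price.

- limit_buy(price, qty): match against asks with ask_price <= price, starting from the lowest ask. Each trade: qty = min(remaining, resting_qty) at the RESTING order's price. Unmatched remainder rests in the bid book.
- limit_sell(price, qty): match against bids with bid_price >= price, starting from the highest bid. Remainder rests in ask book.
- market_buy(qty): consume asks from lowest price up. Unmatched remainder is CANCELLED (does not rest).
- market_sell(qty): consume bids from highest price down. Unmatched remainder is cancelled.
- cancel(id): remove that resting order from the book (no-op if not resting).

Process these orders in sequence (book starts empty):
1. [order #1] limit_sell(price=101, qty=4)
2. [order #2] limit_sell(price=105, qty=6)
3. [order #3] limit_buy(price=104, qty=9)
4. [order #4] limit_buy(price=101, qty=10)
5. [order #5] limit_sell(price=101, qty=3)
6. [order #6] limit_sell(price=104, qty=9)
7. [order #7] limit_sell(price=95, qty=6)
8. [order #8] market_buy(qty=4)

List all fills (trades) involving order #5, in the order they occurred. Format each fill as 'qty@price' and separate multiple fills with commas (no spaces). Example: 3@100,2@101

Answer: 3@104

Derivation:
After op 1 [order #1] limit_sell(price=101, qty=4): fills=none; bids=[-] asks=[#1:4@101]
After op 2 [order #2] limit_sell(price=105, qty=6): fills=none; bids=[-] asks=[#1:4@101 #2:6@105]
After op 3 [order #3] limit_buy(price=104, qty=9): fills=#3x#1:4@101; bids=[#3:5@104] asks=[#2:6@105]
After op 4 [order #4] limit_buy(price=101, qty=10): fills=none; bids=[#3:5@104 #4:10@101] asks=[#2:6@105]
After op 5 [order #5] limit_sell(price=101, qty=3): fills=#3x#5:3@104; bids=[#3:2@104 #4:10@101] asks=[#2:6@105]
After op 6 [order #6] limit_sell(price=104, qty=9): fills=#3x#6:2@104; bids=[#4:10@101] asks=[#6:7@104 #2:6@105]
After op 7 [order #7] limit_sell(price=95, qty=6): fills=#4x#7:6@101; bids=[#4:4@101] asks=[#6:7@104 #2:6@105]
After op 8 [order #8] market_buy(qty=4): fills=#8x#6:4@104; bids=[#4:4@101] asks=[#6:3@104 #2:6@105]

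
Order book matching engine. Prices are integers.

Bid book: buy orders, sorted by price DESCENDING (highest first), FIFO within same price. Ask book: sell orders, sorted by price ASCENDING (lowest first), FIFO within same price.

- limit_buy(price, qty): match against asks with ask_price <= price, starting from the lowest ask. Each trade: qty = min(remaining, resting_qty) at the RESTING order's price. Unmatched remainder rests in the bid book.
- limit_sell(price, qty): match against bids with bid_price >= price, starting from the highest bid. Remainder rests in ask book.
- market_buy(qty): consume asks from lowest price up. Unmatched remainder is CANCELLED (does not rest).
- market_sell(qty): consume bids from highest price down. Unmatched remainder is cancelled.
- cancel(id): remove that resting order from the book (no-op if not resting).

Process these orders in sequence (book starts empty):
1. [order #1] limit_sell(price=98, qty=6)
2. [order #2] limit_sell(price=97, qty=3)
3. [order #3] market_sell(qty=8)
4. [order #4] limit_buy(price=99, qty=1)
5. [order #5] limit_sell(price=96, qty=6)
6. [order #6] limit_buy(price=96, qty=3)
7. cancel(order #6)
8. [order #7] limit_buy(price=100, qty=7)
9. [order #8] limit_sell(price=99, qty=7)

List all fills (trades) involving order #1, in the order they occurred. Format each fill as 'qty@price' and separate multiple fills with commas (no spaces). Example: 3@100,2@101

Answer: 2@98

Derivation:
After op 1 [order #1] limit_sell(price=98, qty=6): fills=none; bids=[-] asks=[#1:6@98]
After op 2 [order #2] limit_sell(price=97, qty=3): fills=none; bids=[-] asks=[#2:3@97 #1:6@98]
After op 3 [order #3] market_sell(qty=8): fills=none; bids=[-] asks=[#2:3@97 #1:6@98]
After op 4 [order #4] limit_buy(price=99, qty=1): fills=#4x#2:1@97; bids=[-] asks=[#2:2@97 #1:6@98]
After op 5 [order #5] limit_sell(price=96, qty=6): fills=none; bids=[-] asks=[#5:6@96 #2:2@97 #1:6@98]
After op 6 [order #6] limit_buy(price=96, qty=3): fills=#6x#5:3@96; bids=[-] asks=[#5:3@96 #2:2@97 #1:6@98]
After op 7 cancel(order #6): fills=none; bids=[-] asks=[#5:3@96 #2:2@97 #1:6@98]
After op 8 [order #7] limit_buy(price=100, qty=7): fills=#7x#5:3@96 #7x#2:2@97 #7x#1:2@98; bids=[-] asks=[#1:4@98]
After op 9 [order #8] limit_sell(price=99, qty=7): fills=none; bids=[-] asks=[#1:4@98 #8:7@99]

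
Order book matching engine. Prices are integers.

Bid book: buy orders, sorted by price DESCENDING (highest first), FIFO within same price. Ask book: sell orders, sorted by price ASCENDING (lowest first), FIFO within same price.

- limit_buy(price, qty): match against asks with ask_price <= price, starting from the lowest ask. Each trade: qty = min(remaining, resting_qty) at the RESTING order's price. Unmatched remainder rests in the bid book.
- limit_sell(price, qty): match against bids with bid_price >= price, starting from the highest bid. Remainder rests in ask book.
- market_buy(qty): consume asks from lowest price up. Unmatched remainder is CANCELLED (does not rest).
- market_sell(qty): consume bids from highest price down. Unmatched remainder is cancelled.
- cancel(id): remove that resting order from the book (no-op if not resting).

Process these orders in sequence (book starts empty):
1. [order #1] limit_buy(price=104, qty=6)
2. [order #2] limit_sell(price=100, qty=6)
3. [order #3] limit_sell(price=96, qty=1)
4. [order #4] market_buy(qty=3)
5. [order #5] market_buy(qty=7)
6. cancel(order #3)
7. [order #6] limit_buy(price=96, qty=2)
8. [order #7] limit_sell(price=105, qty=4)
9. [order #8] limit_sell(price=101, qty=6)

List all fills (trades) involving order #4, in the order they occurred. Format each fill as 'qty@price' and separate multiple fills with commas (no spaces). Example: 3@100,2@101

After op 1 [order #1] limit_buy(price=104, qty=6): fills=none; bids=[#1:6@104] asks=[-]
After op 2 [order #2] limit_sell(price=100, qty=6): fills=#1x#2:6@104; bids=[-] asks=[-]
After op 3 [order #3] limit_sell(price=96, qty=1): fills=none; bids=[-] asks=[#3:1@96]
After op 4 [order #4] market_buy(qty=3): fills=#4x#3:1@96; bids=[-] asks=[-]
After op 5 [order #5] market_buy(qty=7): fills=none; bids=[-] asks=[-]
After op 6 cancel(order #3): fills=none; bids=[-] asks=[-]
After op 7 [order #6] limit_buy(price=96, qty=2): fills=none; bids=[#6:2@96] asks=[-]
After op 8 [order #7] limit_sell(price=105, qty=4): fills=none; bids=[#6:2@96] asks=[#7:4@105]
After op 9 [order #8] limit_sell(price=101, qty=6): fills=none; bids=[#6:2@96] asks=[#8:6@101 #7:4@105]

Answer: 1@96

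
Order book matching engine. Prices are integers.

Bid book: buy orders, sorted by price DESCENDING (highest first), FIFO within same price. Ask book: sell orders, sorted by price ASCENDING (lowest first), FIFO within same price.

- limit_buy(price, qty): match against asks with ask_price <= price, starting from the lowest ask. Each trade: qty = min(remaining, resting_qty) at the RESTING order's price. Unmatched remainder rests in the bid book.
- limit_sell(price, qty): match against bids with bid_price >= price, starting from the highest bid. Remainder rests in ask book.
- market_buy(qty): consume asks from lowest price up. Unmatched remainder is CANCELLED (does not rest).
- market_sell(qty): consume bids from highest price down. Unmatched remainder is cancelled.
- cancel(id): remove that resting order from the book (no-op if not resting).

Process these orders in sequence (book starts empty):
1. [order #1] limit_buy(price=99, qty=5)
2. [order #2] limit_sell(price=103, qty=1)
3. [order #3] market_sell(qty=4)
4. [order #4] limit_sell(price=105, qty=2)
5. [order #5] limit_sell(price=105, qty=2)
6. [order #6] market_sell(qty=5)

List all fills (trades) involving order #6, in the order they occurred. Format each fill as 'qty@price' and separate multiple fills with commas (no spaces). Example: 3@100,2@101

After op 1 [order #1] limit_buy(price=99, qty=5): fills=none; bids=[#1:5@99] asks=[-]
After op 2 [order #2] limit_sell(price=103, qty=1): fills=none; bids=[#1:5@99] asks=[#2:1@103]
After op 3 [order #3] market_sell(qty=4): fills=#1x#3:4@99; bids=[#1:1@99] asks=[#2:1@103]
After op 4 [order #4] limit_sell(price=105, qty=2): fills=none; bids=[#1:1@99] asks=[#2:1@103 #4:2@105]
After op 5 [order #5] limit_sell(price=105, qty=2): fills=none; bids=[#1:1@99] asks=[#2:1@103 #4:2@105 #5:2@105]
After op 6 [order #6] market_sell(qty=5): fills=#1x#6:1@99; bids=[-] asks=[#2:1@103 #4:2@105 #5:2@105]

Answer: 1@99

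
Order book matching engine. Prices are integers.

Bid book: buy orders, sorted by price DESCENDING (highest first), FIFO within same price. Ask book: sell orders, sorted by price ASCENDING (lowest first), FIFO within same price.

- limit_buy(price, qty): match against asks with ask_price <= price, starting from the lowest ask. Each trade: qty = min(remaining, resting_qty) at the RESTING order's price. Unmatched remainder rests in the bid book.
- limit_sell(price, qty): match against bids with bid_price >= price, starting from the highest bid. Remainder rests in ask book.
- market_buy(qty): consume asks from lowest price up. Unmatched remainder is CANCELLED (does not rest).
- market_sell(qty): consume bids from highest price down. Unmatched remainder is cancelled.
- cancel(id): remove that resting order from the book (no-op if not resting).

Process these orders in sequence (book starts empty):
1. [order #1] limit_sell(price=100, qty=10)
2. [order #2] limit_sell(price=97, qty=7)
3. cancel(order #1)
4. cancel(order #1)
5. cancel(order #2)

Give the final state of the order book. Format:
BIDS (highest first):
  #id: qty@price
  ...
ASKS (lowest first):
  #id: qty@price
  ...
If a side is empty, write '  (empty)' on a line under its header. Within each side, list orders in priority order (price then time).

Answer: BIDS (highest first):
  (empty)
ASKS (lowest first):
  (empty)

Derivation:
After op 1 [order #1] limit_sell(price=100, qty=10): fills=none; bids=[-] asks=[#1:10@100]
After op 2 [order #2] limit_sell(price=97, qty=7): fills=none; bids=[-] asks=[#2:7@97 #1:10@100]
After op 3 cancel(order #1): fills=none; bids=[-] asks=[#2:7@97]
After op 4 cancel(order #1): fills=none; bids=[-] asks=[#2:7@97]
After op 5 cancel(order #2): fills=none; bids=[-] asks=[-]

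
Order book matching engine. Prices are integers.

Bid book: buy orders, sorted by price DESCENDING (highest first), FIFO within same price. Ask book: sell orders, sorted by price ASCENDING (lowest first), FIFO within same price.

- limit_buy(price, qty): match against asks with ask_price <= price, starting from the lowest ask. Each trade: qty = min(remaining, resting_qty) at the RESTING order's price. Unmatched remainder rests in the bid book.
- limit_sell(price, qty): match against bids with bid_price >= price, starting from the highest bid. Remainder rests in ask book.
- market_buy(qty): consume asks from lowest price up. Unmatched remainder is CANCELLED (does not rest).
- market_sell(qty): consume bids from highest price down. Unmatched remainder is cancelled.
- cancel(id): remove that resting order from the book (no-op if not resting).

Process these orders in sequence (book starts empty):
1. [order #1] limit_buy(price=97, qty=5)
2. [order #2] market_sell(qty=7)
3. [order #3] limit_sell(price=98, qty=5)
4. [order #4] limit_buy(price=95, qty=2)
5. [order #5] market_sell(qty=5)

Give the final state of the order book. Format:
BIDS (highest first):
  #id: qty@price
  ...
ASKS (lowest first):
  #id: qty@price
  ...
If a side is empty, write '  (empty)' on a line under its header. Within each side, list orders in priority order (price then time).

Answer: BIDS (highest first):
  (empty)
ASKS (lowest first):
  #3: 5@98

Derivation:
After op 1 [order #1] limit_buy(price=97, qty=5): fills=none; bids=[#1:5@97] asks=[-]
After op 2 [order #2] market_sell(qty=7): fills=#1x#2:5@97; bids=[-] asks=[-]
After op 3 [order #3] limit_sell(price=98, qty=5): fills=none; bids=[-] asks=[#3:5@98]
After op 4 [order #4] limit_buy(price=95, qty=2): fills=none; bids=[#4:2@95] asks=[#3:5@98]
After op 5 [order #5] market_sell(qty=5): fills=#4x#5:2@95; bids=[-] asks=[#3:5@98]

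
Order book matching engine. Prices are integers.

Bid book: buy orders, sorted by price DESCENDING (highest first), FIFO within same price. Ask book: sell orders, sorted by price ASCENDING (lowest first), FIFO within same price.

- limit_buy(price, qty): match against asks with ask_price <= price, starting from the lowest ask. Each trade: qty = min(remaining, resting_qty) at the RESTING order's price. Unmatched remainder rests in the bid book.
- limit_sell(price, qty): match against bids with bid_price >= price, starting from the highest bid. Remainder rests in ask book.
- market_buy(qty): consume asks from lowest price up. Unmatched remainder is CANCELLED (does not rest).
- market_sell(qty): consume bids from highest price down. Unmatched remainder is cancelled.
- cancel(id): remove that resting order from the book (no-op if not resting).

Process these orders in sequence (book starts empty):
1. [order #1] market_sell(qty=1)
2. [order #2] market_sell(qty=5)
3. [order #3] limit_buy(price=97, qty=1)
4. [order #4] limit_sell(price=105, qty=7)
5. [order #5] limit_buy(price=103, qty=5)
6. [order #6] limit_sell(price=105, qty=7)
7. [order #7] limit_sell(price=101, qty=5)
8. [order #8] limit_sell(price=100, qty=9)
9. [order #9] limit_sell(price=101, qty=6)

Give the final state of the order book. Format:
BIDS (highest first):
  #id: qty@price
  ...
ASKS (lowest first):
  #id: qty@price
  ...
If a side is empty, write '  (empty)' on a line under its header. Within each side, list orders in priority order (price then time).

Answer: BIDS (highest first):
  #3: 1@97
ASKS (lowest first):
  #8: 9@100
  #9: 6@101
  #4: 7@105
  #6: 7@105

Derivation:
After op 1 [order #1] market_sell(qty=1): fills=none; bids=[-] asks=[-]
After op 2 [order #2] market_sell(qty=5): fills=none; bids=[-] asks=[-]
After op 3 [order #3] limit_buy(price=97, qty=1): fills=none; bids=[#3:1@97] asks=[-]
After op 4 [order #4] limit_sell(price=105, qty=7): fills=none; bids=[#3:1@97] asks=[#4:7@105]
After op 5 [order #5] limit_buy(price=103, qty=5): fills=none; bids=[#5:5@103 #3:1@97] asks=[#4:7@105]
After op 6 [order #6] limit_sell(price=105, qty=7): fills=none; bids=[#5:5@103 #3:1@97] asks=[#4:7@105 #6:7@105]
After op 7 [order #7] limit_sell(price=101, qty=5): fills=#5x#7:5@103; bids=[#3:1@97] asks=[#4:7@105 #6:7@105]
After op 8 [order #8] limit_sell(price=100, qty=9): fills=none; bids=[#3:1@97] asks=[#8:9@100 #4:7@105 #6:7@105]
After op 9 [order #9] limit_sell(price=101, qty=6): fills=none; bids=[#3:1@97] asks=[#8:9@100 #9:6@101 #4:7@105 #6:7@105]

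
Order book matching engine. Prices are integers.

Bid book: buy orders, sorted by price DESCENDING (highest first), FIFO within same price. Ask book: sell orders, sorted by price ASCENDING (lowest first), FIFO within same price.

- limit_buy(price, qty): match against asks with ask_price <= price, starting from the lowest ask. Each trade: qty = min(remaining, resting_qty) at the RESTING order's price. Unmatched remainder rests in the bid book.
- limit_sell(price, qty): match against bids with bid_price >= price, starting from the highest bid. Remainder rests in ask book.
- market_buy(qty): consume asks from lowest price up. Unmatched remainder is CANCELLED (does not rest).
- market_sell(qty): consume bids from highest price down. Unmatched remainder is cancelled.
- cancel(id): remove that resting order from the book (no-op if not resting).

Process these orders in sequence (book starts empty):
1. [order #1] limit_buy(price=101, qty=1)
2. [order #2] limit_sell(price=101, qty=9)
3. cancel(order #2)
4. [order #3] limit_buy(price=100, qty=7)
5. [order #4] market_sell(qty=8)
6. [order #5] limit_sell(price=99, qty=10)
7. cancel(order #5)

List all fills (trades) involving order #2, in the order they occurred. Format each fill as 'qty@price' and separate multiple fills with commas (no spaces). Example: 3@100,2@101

After op 1 [order #1] limit_buy(price=101, qty=1): fills=none; bids=[#1:1@101] asks=[-]
After op 2 [order #2] limit_sell(price=101, qty=9): fills=#1x#2:1@101; bids=[-] asks=[#2:8@101]
After op 3 cancel(order #2): fills=none; bids=[-] asks=[-]
After op 4 [order #3] limit_buy(price=100, qty=7): fills=none; bids=[#3:7@100] asks=[-]
After op 5 [order #4] market_sell(qty=8): fills=#3x#4:7@100; bids=[-] asks=[-]
After op 6 [order #5] limit_sell(price=99, qty=10): fills=none; bids=[-] asks=[#5:10@99]
After op 7 cancel(order #5): fills=none; bids=[-] asks=[-]

Answer: 1@101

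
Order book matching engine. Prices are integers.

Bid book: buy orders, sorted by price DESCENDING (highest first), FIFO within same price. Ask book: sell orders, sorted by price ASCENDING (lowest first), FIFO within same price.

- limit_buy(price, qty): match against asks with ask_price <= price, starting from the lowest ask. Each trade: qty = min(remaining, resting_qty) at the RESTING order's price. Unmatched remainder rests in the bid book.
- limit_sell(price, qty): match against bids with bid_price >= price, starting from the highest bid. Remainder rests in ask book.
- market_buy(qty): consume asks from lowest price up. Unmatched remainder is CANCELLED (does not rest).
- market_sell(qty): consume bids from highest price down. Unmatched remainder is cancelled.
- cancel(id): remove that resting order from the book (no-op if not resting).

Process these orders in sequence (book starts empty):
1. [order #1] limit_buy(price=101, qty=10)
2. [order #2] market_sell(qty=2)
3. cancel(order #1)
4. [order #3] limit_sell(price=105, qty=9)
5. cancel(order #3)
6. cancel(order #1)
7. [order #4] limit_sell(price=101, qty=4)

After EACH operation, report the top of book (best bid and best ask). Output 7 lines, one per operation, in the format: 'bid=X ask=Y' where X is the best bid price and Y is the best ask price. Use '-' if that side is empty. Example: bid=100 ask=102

Answer: bid=101 ask=-
bid=101 ask=-
bid=- ask=-
bid=- ask=105
bid=- ask=-
bid=- ask=-
bid=- ask=101

Derivation:
After op 1 [order #1] limit_buy(price=101, qty=10): fills=none; bids=[#1:10@101] asks=[-]
After op 2 [order #2] market_sell(qty=2): fills=#1x#2:2@101; bids=[#1:8@101] asks=[-]
After op 3 cancel(order #1): fills=none; bids=[-] asks=[-]
After op 4 [order #3] limit_sell(price=105, qty=9): fills=none; bids=[-] asks=[#3:9@105]
After op 5 cancel(order #3): fills=none; bids=[-] asks=[-]
After op 6 cancel(order #1): fills=none; bids=[-] asks=[-]
After op 7 [order #4] limit_sell(price=101, qty=4): fills=none; bids=[-] asks=[#4:4@101]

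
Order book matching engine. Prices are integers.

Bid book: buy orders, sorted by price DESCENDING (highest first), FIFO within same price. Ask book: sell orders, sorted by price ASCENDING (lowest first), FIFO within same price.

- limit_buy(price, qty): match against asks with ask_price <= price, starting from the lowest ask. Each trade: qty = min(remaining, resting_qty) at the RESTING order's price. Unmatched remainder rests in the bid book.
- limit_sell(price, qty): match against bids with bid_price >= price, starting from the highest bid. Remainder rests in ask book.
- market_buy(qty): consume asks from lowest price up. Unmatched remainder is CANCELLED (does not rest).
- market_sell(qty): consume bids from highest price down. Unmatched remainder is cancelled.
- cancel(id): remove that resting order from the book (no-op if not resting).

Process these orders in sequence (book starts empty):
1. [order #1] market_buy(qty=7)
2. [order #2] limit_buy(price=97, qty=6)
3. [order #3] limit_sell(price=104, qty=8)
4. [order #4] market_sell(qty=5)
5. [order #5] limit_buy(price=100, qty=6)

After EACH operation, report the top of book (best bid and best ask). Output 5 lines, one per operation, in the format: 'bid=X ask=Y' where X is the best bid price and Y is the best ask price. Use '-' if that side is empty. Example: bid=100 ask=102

Answer: bid=- ask=-
bid=97 ask=-
bid=97 ask=104
bid=97 ask=104
bid=100 ask=104

Derivation:
After op 1 [order #1] market_buy(qty=7): fills=none; bids=[-] asks=[-]
After op 2 [order #2] limit_buy(price=97, qty=6): fills=none; bids=[#2:6@97] asks=[-]
After op 3 [order #3] limit_sell(price=104, qty=8): fills=none; bids=[#2:6@97] asks=[#3:8@104]
After op 4 [order #4] market_sell(qty=5): fills=#2x#4:5@97; bids=[#2:1@97] asks=[#3:8@104]
After op 5 [order #5] limit_buy(price=100, qty=6): fills=none; bids=[#5:6@100 #2:1@97] asks=[#3:8@104]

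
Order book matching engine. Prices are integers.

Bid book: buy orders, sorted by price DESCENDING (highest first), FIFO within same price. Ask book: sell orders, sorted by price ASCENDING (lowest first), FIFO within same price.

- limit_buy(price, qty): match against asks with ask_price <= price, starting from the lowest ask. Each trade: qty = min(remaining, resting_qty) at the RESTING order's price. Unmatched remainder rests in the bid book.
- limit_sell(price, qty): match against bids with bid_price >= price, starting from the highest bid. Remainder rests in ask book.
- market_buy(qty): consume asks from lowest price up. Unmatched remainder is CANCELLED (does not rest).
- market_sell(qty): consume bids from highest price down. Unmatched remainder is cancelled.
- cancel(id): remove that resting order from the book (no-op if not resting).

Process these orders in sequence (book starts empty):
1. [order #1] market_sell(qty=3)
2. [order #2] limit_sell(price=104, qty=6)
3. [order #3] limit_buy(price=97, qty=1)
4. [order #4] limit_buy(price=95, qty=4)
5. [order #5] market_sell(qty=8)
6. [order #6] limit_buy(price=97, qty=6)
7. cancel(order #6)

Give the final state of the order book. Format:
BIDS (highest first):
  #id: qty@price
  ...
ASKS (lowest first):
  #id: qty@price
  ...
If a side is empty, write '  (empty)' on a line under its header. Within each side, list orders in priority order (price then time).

After op 1 [order #1] market_sell(qty=3): fills=none; bids=[-] asks=[-]
After op 2 [order #2] limit_sell(price=104, qty=6): fills=none; bids=[-] asks=[#2:6@104]
After op 3 [order #3] limit_buy(price=97, qty=1): fills=none; bids=[#3:1@97] asks=[#2:6@104]
After op 4 [order #4] limit_buy(price=95, qty=4): fills=none; bids=[#3:1@97 #4:4@95] asks=[#2:6@104]
After op 5 [order #5] market_sell(qty=8): fills=#3x#5:1@97 #4x#5:4@95; bids=[-] asks=[#2:6@104]
After op 6 [order #6] limit_buy(price=97, qty=6): fills=none; bids=[#6:6@97] asks=[#2:6@104]
After op 7 cancel(order #6): fills=none; bids=[-] asks=[#2:6@104]

Answer: BIDS (highest first):
  (empty)
ASKS (lowest first):
  #2: 6@104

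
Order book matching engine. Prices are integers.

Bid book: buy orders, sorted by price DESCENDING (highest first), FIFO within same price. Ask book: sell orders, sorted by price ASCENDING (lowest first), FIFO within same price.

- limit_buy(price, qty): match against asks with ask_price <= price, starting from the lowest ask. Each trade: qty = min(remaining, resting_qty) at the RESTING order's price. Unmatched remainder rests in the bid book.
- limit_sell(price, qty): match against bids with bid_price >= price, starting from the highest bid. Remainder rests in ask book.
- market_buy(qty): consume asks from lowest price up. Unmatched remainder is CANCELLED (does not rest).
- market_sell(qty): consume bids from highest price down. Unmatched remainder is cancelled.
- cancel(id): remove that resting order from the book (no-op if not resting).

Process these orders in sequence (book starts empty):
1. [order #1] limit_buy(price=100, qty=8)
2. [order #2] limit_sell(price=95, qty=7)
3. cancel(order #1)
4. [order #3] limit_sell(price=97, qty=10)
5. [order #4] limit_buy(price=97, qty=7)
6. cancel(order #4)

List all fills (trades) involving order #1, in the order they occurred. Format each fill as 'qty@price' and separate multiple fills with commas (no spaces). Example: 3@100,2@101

After op 1 [order #1] limit_buy(price=100, qty=8): fills=none; bids=[#1:8@100] asks=[-]
After op 2 [order #2] limit_sell(price=95, qty=7): fills=#1x#2:7@100; bids=[#1:1@100] asks=[-]
After op 3 cancel(order #1): fills=none; bids=[-] asks=[-]
After op 4 [order #3] limit_sell(price=97, qty=10): fills=none; bids=[-] asks=[#3:10@97]
After op 5 [order #4] limit_buy(price=97, qty=7): fills=#4x#3:7@97; bids=[-] asks=[#3:3@97]
After op 6 cancel(order #4): fills=none; bids=[-] asks=[#3:3@97]

Answer: 7@100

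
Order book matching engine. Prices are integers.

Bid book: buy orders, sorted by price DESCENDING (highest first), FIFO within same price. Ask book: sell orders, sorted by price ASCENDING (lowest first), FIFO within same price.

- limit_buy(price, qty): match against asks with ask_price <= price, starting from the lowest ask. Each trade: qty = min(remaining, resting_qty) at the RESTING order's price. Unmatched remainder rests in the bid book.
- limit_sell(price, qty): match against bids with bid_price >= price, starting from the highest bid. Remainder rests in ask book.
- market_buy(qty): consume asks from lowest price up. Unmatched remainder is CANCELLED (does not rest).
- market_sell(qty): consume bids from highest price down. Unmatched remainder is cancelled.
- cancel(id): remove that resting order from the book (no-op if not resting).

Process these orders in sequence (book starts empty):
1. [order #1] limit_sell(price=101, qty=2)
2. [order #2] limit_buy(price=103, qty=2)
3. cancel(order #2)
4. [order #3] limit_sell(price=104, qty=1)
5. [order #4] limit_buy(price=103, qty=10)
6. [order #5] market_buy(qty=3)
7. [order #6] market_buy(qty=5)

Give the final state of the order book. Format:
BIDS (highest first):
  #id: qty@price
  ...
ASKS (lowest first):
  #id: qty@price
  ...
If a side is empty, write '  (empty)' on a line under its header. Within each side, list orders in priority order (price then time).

Answer: BIDS (highest first):
  #4: 10@103
ASKS (lowest first):
  (empty)

Derivation:
After op 1 [order #1] limit_sell(price=101, qty=2): fills=none; bids=[-] asks=[#1:2@101]
After op 2 [order #2] limit_buy(price=103, qty=2): fills=#2x#1:2@101; bids=[-] asks=[-]
After op 3 cancel(order #2): fills=none; bids=[-] asks=[-]
After op 4 [order #3] limit_sell(price=104, qty=1): fills=none; bids=[-] asks=[#3:1@104]
After op 5 [order #4] limit_buy(price=103, qty=10): fills=none; bids=[#4:10@103] asks=[#3:1@104]
After op 6 [order #5] market_buy(qty=3): fills=#5x#3:1@104; bids=[#4:10@103] asks=[-]
After op 7 [order #6] market_buy(qty=5): fills=none; bids=[#4:10@103] asks=[-]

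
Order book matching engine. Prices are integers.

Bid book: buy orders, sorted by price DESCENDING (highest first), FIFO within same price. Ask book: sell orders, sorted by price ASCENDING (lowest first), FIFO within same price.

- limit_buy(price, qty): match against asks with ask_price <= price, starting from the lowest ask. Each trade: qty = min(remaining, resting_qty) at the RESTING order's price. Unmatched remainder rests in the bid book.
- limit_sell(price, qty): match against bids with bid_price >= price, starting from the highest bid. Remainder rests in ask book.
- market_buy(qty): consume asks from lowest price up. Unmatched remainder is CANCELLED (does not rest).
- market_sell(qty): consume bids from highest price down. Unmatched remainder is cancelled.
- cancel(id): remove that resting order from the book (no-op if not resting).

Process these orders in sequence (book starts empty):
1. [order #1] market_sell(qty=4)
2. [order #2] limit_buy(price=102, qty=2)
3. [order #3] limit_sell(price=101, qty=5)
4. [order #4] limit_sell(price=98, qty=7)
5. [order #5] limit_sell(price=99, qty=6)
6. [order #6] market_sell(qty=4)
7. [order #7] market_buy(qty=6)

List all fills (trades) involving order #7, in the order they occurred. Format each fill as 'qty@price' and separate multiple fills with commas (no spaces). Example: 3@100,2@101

After op 1 [order #1] market_sell(qty=4): fills=none; bids=[-] asks=[-]
After op 2 [order #2] limit_buy(price=102, qty=2): fills=none; bids=[#2:2@102] asks=[-]
After op 3 [order #3] limit_sell(price=101, qty=5): fills=#2x#3:2@102; bids=[-] asks=[#3:3@101]
After op 4 [order #4] limit_sell(price=98, qty=7): fills=none; bids=[-] asks=[#4:7@98 #3:3@101]
After op 5 [order #5] limit_sell(price=99, qty=6): fills=none; bids=[-] asks=[#4:7@98 #5:6@99 #3:3@101]
After op 6 [order #6] market_sell(qty=4): fills=none; bids=[-] asks=[#4:7@98 #5:6@99 #3:3@101]
After op 7 [order #7] market_buy(qty=6): fills=#7x#4:6@98; bids=[-] asks=[#4:1@98 #5:6@99 #3:3@101]

Answer: 6@98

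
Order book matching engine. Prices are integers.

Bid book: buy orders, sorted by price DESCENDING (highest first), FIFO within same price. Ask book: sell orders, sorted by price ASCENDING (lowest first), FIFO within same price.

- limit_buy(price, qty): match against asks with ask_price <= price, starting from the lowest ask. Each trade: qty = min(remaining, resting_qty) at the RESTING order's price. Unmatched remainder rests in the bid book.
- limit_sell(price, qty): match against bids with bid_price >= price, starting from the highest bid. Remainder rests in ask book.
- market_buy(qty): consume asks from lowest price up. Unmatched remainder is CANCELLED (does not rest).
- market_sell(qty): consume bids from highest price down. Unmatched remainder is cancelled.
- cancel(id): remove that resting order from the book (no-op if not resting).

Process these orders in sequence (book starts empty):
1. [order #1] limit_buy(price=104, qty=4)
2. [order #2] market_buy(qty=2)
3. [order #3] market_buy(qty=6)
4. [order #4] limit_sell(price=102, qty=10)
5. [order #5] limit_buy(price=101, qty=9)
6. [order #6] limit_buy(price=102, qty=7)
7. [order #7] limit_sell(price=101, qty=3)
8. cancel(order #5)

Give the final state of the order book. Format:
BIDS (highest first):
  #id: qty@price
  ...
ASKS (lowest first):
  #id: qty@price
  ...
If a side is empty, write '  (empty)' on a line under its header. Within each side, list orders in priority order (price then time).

After op 1 [order #1] limit_buy(price=104, qty=4): fills=none; bids=[#1:4@104] asks=[-]
After op 2 [order #2] market_buy(qty=2): fills=none; bids=[#1:4@104] asks=[-]
After op 3 [order #3] market_buy(qty=6): fills=none; bids=[#1:4@104] asks=[-]
After op 4 [order #4] limit_sell(price=102, qty=10): fills=#1x#4:4@104; bids=[-] asks=[#4:6@102]
After op 5 [order #5] limit_buy(price=101, qty=9): fills=none; bids=[#5:9@101] asks=[#4:6@102]
After op 6 [order #6] limit_buy(price=102, qty=7): fills=#6x#4:6@102; bids=[#6:1@102 #5:9@101] asks=[-]
After op 7 [order #7] limit_sell(price=101, qty=3): fills=#6x#7:1@102 #5x#7:2@101; bids=[#5:7@101] asks=[-]
After op 8 cancel(order #5): fills=none; bids=[-] asks=[-]

Answer: BIDS (highest first):
  (empty)
ASKS (lowest first):
  (empty)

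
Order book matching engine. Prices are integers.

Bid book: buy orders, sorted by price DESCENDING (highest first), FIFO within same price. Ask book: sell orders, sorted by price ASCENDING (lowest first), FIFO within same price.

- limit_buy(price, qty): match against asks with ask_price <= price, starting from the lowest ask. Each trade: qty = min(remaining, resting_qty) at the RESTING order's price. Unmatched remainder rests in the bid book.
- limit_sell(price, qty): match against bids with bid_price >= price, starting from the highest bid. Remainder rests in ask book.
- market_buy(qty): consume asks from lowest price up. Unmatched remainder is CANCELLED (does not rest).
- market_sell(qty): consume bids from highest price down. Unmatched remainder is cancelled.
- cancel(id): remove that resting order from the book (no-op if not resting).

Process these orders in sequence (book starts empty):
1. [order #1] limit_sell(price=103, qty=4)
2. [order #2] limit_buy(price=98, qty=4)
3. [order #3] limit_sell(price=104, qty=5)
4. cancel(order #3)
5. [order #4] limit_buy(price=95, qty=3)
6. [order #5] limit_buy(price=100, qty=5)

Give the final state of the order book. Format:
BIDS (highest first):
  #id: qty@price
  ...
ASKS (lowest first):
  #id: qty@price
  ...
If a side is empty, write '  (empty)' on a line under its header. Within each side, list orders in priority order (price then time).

Answer: BIDS (highest first):
  #5: 5@100
  #2: 4@98
  #4: 3@95
ASKS (lowest first):
  #1: 4@103

Derivation:
After op 1 [order #1] limit_sell(price=103, qty=4): fills=none; bids=[-] asks=[#1:4@103]
After op 2 [order #2] limit_buy(price=98, qty=4): fills=none; bids=[#2:4@98] asks=[#1:4@103]
After op 3 [order #3] limit_sell(price=104, qty=5): fills=none; bids=[#2:4@98] asks=[#1:4@103 #3:5@104]
After op 4 cancel(order #3): fills=none; bids=[#2:4@98] asks=[#1:4@103]
After op 5 [order #4] limit_buy(price=95, qty=3): fills=none; bids=[#2:4@98 #4:3@95] asks=[#1:4@103]
After op 6 [order #5] limit_buy(price=100, qty=5): fills=none; bids=[#5:5@100 #2:4@98 #4:3@95] asks=[#1:4@103]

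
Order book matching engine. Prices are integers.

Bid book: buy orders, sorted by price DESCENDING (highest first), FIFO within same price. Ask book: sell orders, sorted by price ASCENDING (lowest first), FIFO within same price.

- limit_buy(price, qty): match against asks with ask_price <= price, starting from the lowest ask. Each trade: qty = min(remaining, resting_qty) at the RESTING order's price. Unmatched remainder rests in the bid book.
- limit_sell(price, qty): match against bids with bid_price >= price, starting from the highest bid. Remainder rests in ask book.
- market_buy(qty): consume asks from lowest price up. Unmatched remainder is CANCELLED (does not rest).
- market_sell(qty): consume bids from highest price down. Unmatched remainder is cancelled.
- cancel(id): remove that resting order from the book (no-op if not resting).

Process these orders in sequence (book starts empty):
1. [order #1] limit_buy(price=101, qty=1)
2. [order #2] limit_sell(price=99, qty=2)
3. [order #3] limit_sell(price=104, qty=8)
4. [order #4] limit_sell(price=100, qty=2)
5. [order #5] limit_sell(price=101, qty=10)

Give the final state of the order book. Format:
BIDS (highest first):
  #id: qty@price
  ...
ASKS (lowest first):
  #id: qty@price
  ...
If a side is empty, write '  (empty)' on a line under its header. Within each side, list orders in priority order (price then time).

Answer: BIDS (highest first):
  (empty)
ASKS (lowest first):
  #2: 1@99
  #4: 2@100
  #5: 10@101
  #3: 8@104

Derivation:
After op 1 [order #1] limit_buy(price=101, qty=1): fills=none; bids=[#1:1@101] asks=[-]
After op 2 [order #2] limit_sell(price=99, qty=2): fills=#1x#2:1@101; bids=[-] asks=[#2:1@99]
After op 3 [order #3] limit_sell(price=104, qty=8): fills=none; bids=[-] asks=[#2:1@99 #3:8@104]
After op 4 [order #4] limit_sell(price=100, qty=2): fills=none; bids=[-] asks=[#2:1@99 #4:2@100 #3:8@104]
After op 5 [order #5] limit_sell(price=101, qty=10): fills=none; bids=[-] asks=[#2:1@99 #4:2@100 #5:10@101 #3:8@104]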